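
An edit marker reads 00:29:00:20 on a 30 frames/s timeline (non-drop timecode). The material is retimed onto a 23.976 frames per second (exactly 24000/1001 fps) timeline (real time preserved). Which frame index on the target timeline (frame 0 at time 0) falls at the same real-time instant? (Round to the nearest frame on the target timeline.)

Source frame index: (0×3600 + 29×60 + 0) × 30 + 20 = 52220.
Real time: 52220 / (30) = 5222/3 s.
Target frame: (5222/3) × (24000/1001) = 5968000/143 ≈ 41734.266 → 41734.

frame 41734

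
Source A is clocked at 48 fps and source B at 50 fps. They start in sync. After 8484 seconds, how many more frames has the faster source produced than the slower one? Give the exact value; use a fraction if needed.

A emits 48 × 8484 = 407232 frames; B emits 50 × 8484 = 424200.
Difference = 16968 frames; B is ahead of A.

16968 frames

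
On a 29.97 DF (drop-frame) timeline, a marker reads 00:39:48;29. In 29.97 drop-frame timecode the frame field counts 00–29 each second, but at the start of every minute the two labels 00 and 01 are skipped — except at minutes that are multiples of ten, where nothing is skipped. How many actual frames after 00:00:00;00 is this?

As if non-drop at 30 labels/s: (0 × 3600 + 39 × 60 + 48) × 30 + 29 = 71669.
Minute boundaries passed: 39; those not divisible by 10: 39 − 3 = 36; dropped labels = 2 × 36 = 72.
Actual frame index = 71669 − 72 = 71597.

71597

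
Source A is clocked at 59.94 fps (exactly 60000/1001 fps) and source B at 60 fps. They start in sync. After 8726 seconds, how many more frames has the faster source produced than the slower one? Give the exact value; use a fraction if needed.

523560/1001 frames

A emits 60000/1001 × 8726 = 523560000/1001 frames; B emits 60 × 8726 = 523560.
Difference = 523560/1001 frames (≈ 523.0370); B is ahead of A.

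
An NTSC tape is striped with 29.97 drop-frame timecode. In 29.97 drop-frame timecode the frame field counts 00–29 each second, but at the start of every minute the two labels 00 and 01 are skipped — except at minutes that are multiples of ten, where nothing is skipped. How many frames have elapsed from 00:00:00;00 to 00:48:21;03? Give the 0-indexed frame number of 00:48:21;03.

As if non-drop at 30 labels/s: (0 × 3600 + 48 × 60 + 21) × 30 + 3 = 87033.
Minute boundaries passed: 48; those not divisible by 10: 48 − 4 = 44; dropped labels = 2 × 44 = 88.
Actual frame index = 87033 − 88 = 86945.

86945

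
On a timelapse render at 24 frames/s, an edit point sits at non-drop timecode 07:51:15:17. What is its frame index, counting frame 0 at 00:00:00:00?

Total seconds to the label: (7 × 3600 + 51 × 60 + 15) = 28275.
Frame index = 28275 × 24 + 17 = 678617.

frame 678617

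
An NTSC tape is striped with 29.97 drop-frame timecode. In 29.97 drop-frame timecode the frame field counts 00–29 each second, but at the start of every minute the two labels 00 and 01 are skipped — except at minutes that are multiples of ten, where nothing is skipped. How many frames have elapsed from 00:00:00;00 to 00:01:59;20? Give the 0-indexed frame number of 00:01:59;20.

3588

Complete 10-minute blocks: 0, each 17982 frames → 0.
Remaining 1 whole minute in the current block: 1800 + 0 × 1798 = 1800 frames.
Within the current minute: 59 × 30 + 20 − 2 = 1788 (labels ;00/;01 skipped at this minute). Total = 0 + 1800 + 1788 = 3588.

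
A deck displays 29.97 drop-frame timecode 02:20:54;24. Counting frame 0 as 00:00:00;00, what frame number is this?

253392

Complete 10-minute blocks: 14, each 17982 frames → 251748.
Remaining 0 whole minutes in the current block: 0 frames.
Within the current minute: 54 × 30 + 24 = 1644. Total = 251748 + 0 + 1644 = 253392.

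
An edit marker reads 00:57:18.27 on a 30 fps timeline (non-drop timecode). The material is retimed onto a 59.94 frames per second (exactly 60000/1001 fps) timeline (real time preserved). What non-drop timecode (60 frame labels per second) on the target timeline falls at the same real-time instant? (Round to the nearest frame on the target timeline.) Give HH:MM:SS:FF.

Source frame index: (0×3600 + 57×60 + 18) × 30 + 27 = 103167.
Real time: 103167 / (30) = 34389/10 s.
Target frame: (34389/10) × (60000/1001) = 206334000/1001 ≈ 206127.872 → 206128.
At 60 labels/s: frame 206128 → 00:57:15:28.

00:57:15:28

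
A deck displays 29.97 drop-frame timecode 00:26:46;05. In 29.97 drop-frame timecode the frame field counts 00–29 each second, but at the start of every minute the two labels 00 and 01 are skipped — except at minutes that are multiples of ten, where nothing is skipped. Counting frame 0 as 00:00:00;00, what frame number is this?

48137

As if non-drop at 30 labels/s: (0 × 3600 + 26 × 60 + 46) × 30 + 5 = 48185.
Minute boundaries passed: 26; those not divisible by 10: 26 − 2 = 24; dropped labels = 2 × 24 = 48.
Actual frame index = 48185 − 48 = 48137.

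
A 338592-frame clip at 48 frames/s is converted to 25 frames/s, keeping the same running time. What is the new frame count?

Target frames = source frames × (target rate / source rate) = 338592 × (25)/(48) = 338592 × 25/48 = 176350.

176350 frames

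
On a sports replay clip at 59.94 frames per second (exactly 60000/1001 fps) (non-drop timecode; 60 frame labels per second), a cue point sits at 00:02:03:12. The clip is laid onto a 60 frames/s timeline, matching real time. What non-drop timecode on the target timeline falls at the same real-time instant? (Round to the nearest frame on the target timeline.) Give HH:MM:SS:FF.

Source frame index: (0×3600 + 2×60 + 3) × 60 + 12 = 7392.
Real time: 7392 / (60000/1001) = 77077/625 s.
Target frame: (77077/625) × (60) = 924924/125 ≈ 7399.392 → 7399.
At 60 labels/s: frame 7399 → 00:02:03:19.

00:02:03:19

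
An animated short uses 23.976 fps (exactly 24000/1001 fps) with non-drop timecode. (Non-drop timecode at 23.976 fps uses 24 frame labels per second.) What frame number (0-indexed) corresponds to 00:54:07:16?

77944

Total seconds to the label: (0 × 3600 + 54 × 60 + 7) = 3247.
Frame index = 3247 × 24 + 16 = 77944.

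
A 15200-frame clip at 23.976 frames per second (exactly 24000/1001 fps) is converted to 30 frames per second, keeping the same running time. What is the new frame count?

19019 frames

Target frames = source frames × (target rate / source rate) = 15200 × (30)/(24000/1001) = 15200 × 1001/800 = 19019.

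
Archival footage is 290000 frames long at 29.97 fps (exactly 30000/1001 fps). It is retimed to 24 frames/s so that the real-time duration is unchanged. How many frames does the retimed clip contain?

232232 frames

Target frames = source frames × (target rate / source rate) = 290000 × (24)/(30000/1001) = 290000 × 1001/1250 = 232232.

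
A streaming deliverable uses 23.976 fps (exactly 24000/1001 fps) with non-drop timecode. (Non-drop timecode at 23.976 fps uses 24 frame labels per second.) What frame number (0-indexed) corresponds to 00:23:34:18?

Total seconds to the label: (0 × 3600 + 23 × 60 + 34) = 1414.
Frame index = 1414 × 24 + 18 = 33954.

33954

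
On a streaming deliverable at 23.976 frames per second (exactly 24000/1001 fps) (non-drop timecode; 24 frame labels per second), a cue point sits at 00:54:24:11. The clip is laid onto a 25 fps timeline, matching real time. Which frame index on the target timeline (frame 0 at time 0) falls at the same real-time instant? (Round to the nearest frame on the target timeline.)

Source frame index: (0×3600 + 54×60 + 24) × 24 + 11 = 78347.
Real time: 78347 / (24000/1001) = 78425347/24000 s.
Target frame: (78425347/24000) × (25) = 78425347/960 ≈ 81693.070 → 81693.

frame 81693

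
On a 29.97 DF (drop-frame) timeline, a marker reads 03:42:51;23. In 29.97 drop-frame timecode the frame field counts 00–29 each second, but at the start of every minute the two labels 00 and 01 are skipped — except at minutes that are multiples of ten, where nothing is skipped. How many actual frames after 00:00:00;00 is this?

400753

Complete 10-minute blocks: 22, each 17982 frames → 395604.
Remaining 2 whole minutes in the current block: 1800 + 1 × 1798 = 3598 frames.
Within the current minute: 51 × 30 + 23 − 2 = 1551 (labels ;00/;01 skipped at this minute). Total = 395604 + 3598 + 1551 = 400753.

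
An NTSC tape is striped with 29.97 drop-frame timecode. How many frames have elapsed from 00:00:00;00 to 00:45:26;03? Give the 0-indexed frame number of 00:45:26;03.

81701

As if non-drop at 30 labels/s: (0 × 3600 + 45 × 60 + 26) × 30 + 3 = 81783.
Minute boundaries passed: 45; those not divisible by 10: 45 − 4 = 41; dropped labels = 2 × 41 = 82.
Actual frame index = 81783 − 82 = 81701.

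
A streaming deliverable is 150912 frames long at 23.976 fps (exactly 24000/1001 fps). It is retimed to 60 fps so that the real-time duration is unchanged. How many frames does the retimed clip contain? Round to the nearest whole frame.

Frames at target rate = 150912 × (60) / (24000/1001) = 9441432/25 ≈ 377657.280.
Nearest whole frame: 377657.

377657 frames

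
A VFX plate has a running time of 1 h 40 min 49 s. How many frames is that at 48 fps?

290352 frames

1 h 40 min 49 s = 6049 s.
Frames = 6049 × 48 = 290352.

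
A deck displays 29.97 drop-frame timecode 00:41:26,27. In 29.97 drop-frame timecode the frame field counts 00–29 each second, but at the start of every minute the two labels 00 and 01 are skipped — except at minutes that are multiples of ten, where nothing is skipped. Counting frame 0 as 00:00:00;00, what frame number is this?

74533

As if non-drop at 30 labels/s: (0 × 3600 + 41 × 60 + 26) × 30 + 27 = 74607.
Minute boundaries passed: 41; those not divisible by 10: 41 − 4 = 37; dropped labels = 2 × 37 = 74.
Actual frame index = 74607 − 74 = 74533.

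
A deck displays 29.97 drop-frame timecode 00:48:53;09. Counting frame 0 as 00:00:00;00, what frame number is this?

Complete 10-minute blocks: 4, each 17982 frames → 71928.
Remaining 8 whole minutes in the current block: 1800 + 7 × 1798 = 14386 frames.
Within the current minute: 53 × 30 + 9 − 2 = 1597 (labels ;00/;01 skipped at this minute). Total = 71928 + 14386 + 1597 = 87911.

87911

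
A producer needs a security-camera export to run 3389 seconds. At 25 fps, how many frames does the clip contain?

84725 frames

Frames = 3389 × 25 = 84725.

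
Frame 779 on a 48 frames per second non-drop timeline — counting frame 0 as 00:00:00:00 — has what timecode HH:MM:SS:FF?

779 ÷ 48 = 16 full seconds, remainder 11 frames.
16 s = 0 h 0 min 16 s.
Timecode: 00:00:16:11.

00:00:16:11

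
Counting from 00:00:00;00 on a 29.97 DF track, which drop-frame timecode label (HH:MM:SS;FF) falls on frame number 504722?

04:40:40;26

Ten DF minutes hold 17982 frames, so frame 504722 lies in block 28 (frames 503496–521477) with 1226 frames into that block.
The block's first minute is 1800 frames and the rest 1798 each; 1226 frames reaches minute 0, so 28 × 18 + 0 × 2 = 504 labels have been skipped so far.
Adding those back, label number 504722 + 504 = 505226 at 30 labels/s is 16840 s + 26 f = 4 h 40 min 40 s frame 26, i.e. 04:40:40;26.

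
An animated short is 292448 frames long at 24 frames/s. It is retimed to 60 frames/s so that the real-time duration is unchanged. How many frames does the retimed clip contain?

Target frames = source frames × (target rate / source rate) = 292448 × (60)/(24) = 292448 × 5/2 = 731120.

731120 frames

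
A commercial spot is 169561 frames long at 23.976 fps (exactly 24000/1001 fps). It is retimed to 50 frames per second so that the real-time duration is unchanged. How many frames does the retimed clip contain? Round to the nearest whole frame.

Frames at target rate = 169561 × (50) / (24000/1001) = 169730561/480 ≈ 353605.335.
Nearest whole frame: 353605.

353605 frames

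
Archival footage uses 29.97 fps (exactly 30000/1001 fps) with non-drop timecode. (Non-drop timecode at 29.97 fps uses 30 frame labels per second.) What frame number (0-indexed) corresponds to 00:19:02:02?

34262

Total seconds to the label: (0 × 3600 + 19 × 60 + 2) = 1142.
Frame index = 1142 × 30 + 2 = 34262.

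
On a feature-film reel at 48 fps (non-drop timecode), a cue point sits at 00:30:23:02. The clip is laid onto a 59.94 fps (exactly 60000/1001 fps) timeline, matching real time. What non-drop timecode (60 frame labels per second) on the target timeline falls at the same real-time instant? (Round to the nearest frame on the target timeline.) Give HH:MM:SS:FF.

Source frame index: (0×3600 + 30×60 + 23) × 48 + 2 = 87506.
Real time: 87506 / (48) = 43753/24 s.
Target frame: (43753/24) × (60000/1001) = 109382500/1001 ≈ 109273.227 → 109273.
At 60 labels/s: frame 109273 → 00:30:21:13.

00:30:21:13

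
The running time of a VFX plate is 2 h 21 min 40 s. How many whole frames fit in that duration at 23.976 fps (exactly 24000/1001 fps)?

203796 frames

2 h 21 min 40 s = 8500 s.
Frames = 8500 × 24000/1001 = 204000000/1001 ≈ 203796.2038.
Complete frames: 203796.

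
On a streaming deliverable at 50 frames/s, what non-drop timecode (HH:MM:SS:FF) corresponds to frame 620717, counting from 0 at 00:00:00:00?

03:26:54:17

620717 ÷ 50 = 12414 full seconds, remainder 17 frames.
12414 s = 3 h 26 min 54 s.
Timecode: 03:26:54:17.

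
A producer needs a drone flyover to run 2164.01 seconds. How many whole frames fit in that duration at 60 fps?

Frames = 2164.01 × 60 = 649203/5 ≈ 129840.6000.
Complete frames: 129840.

129840 frames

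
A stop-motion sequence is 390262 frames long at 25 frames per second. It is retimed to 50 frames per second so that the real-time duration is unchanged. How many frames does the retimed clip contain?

780524 frames

Target frames = source frames × (target rate / source rate) = 390262 × (50)/(25) = 390262 × 2 = 780524.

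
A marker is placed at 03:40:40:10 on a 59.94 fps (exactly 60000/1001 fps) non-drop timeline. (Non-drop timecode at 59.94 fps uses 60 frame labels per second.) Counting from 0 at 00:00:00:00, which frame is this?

Total seconds to the label: (3 × 3600 + 40 × 60 + 40) = 13240.
Frame index = 13240 × 60 + 10 = 794410.

frame 794410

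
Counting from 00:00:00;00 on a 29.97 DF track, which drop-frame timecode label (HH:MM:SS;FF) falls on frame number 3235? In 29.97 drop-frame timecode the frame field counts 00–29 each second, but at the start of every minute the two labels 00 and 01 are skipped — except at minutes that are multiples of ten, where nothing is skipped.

Ten DF minutes hold 17982 frames, so frame 3235 lies in block 0 (frames 0–17981) with 3235 frames into that block.
The block's first minute is 1800 frames and the rest 1798 each; 3235 frames reaches minute 1, so 0 × 18 + 1 × 2 = 2 labels have been skipped so far.
Adding those back, label number 3235 + 2 = 3237 at 30 labels/s is 107 s + 27 f = 0 h 1 min 47 s frame 27, i.e. 00:01:47;27.

00:01:47;27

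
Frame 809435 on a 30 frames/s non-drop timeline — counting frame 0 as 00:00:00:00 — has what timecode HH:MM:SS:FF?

07:29:41:05

809435 ÷ 30 = 26981 full seconds, remainder 5 frames.
26981 s = 7 h 29 min 41 s.
Timecode: 07:29:41:05.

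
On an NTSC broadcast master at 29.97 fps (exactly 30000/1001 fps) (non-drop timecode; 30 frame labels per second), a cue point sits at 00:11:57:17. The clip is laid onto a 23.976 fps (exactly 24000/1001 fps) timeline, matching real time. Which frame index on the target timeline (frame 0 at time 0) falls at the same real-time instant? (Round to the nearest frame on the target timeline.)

frame 17222

Source frame index: (0×3600 + 11×60 + 57) × 30 + 17 = 21527.
Real time: 21527 / (30000/1001) = 21548527/30000 s.
Target frame: (21548527/30000) × (24000/1001) = 86108/5 ≈ 17221.600 → 17222.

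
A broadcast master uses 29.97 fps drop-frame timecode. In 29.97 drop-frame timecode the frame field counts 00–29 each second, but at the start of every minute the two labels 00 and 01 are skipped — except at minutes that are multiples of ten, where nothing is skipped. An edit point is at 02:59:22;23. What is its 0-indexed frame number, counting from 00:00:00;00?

322559

Complete 10-minute blocks: 17, each 17982 frames → 305694.
Remaining 9 whole minutes in the current block: 1800 + 8 × 1798 = 16184 frames.
Within the current minute: 22 × 30 + 23 − 2 = 681 (labels ;00/;01 skipped at this minute). Total = 305694 + 16184 + 681 = 322559.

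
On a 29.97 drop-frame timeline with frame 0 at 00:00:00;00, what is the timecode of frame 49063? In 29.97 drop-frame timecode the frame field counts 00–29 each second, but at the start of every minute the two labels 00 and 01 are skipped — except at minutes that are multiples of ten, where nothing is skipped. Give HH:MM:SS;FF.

00:27:17;03

Each 10-minute DF block holds 10 × 60 × 30 − 9 × 2 = 17982 frames. 49063 ÷ 17982 → 2 full blocks, remainder 13099.
Within the partial block the first minute is 1800 frames and each further minute 1798, so 7 further minute boundaries passed. Total skipped labels = 18 × 2 + 2 × 7 = 50.
Non-drop label index = 49063 + 50 = 49113; at 30 labels/s that is 00:27:17:03, i.e. DF 00:27:17;03.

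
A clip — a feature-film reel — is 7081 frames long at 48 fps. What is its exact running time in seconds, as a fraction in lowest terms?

Running time = 7081 ÷ (48) = 7081 × 1/48 = 7081/48 s.

7081/48 seconds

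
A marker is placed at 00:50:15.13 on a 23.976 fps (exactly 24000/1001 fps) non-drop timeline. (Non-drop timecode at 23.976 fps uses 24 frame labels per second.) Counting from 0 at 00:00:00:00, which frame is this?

frame 72373

Total seconds to the label: (0 × 3600 + 50 × 60 + 15) = 3015.
Frame index = 3015 × 24 + 13 = 72373.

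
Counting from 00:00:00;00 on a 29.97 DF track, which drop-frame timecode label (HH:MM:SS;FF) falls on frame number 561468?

05:12:14;10

Ten DF minutes hold 17982 frames, so frame 561468 lies in block 31 (frames 557442–575423) with 4026 frames into that block.
The block's first minute is 1800 frames and the rest 1798 each; 4026 frames reaches minute 2, so 31 × 18 + 2 × 2 = 562 labels have been skipped so far.
Adding those back, label number 561468 + 562 = 562030 at 30 labels/s is 18734 s + 10 f = 5 h 12 min 14 s frame 10, i.e. 05:12:14;10.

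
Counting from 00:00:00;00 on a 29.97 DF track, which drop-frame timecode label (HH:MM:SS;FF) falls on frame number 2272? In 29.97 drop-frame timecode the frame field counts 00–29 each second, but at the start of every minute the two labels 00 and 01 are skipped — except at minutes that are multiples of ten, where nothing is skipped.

Ten DF minutes hold 17982 frames, so frame 2272 lies in block 0 (frames 0–17981) with 2272 frames into that block.
The block's first minute is 1800 frames and the rest 1798 each; 2272 frames reaches minute 1, so 0 × 18 + 1 × 2 = 2 labels have been skipped so far.
Adding those back, label number 2272 + 2 = 2274 at 30 labels/s is 75 s + 24 f = 0 h 1 min 15 s frame 24, i.e. 00:01:15;24.

00:01:15;24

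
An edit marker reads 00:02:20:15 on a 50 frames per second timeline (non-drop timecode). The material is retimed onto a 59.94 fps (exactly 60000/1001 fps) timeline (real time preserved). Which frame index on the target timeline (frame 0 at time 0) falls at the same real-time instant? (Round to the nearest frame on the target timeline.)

Source frame index: (0×3600 + 2×60 + 20) × 50 + 15 = 7015.
Real time: 7015 / (50) = 1403/10 s.
Target frame: (1403/10) × (60000/1001) = 8418000/1001 ≈ 8409.590 → 8410.

frame 8410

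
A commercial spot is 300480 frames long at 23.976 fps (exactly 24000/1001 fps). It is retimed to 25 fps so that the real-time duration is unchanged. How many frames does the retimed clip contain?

Target frames = source frames × (target rate / source rate) = 300480 × (25)/(24000/1001) = 300480 × 1001/960 = 313313.

313313 frames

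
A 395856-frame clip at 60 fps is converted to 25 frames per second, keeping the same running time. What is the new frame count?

Target frames = source frames × (target rate / source rate) = 395856 × (25)/(60) = 395856 × 5/12 = 164940.

164940 frames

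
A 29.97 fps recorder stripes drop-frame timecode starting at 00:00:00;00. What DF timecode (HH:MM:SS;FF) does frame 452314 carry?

Ten DF minutes hold 17982 frames, so frame 452314 lies in block 25 (frames 449550–467531) with 2764 frames into that block.
The block's first minute is 1800 frames and the rest 1798 each; 2764 frames reaches minute 1, so 25 × 18 + 1 × 2 = 452 labels have been skipped so far.
Adding those back, label number 452314 + 452 = 452766 at 30 labels/s is 15092 s + 6 f = 4 h 11 min 32 s frame 6, i.e. 04:11:32;06.

04:11:32;06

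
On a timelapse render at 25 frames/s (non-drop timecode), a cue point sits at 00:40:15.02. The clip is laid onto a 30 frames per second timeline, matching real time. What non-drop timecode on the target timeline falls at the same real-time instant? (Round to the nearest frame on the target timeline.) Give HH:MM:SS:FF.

Source frame index: (0×3600 + 40×60 + 15) × 25 + 2 = 60377.
Real time: 60377 / (25) = 60377/25 s.
Target frame: (60377/25) × (30) = 362262/5 ≈ 72452.400 → 72452.
At 30 labels/s: frame 72452 → 00:40:15:02.

00:40:15:02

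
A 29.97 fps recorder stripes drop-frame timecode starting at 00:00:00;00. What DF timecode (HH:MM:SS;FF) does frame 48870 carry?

Ten DF minutes hold 17982 frames, so frame 48870 lies in block 2 (frames 35964–53945) with 12906 frames into that block.
The block's first minute is 1800 frames and the rest 1798 each; 12906 frames reaches minute 7, so 2 × 18 + 7 × 2 = 50 labels have been skipped so far.
Adding those back, label number 48870 + 50 = 48920 at 30 labels/s is 1630 s + 20 f = 0 h 27 min 10 s frame 20, i.e. 00:27:10;20.

00:27:10;20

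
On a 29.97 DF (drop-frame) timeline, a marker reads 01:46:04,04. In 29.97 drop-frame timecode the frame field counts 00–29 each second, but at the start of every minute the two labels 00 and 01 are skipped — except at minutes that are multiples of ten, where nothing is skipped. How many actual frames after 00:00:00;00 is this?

190732

As if non-drop at 30 labels/s: (1 × 3600 + 46 × 60 + 4) × 30 + 4 = 190924.
Minute boundaries passed: 106; those not divisible by 10: 106 − 10 = 96; dropped labels = 2 × 96 = 192.
Actual frame index = 190924 − 192 = 190732.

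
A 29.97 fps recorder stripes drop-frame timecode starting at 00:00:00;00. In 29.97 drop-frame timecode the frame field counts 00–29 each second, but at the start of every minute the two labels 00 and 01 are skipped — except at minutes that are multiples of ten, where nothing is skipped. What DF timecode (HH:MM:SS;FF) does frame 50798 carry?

Ten DF minutes hold 17982 frames, so frame 50798 lies in block 2 (frames 35964–53945) with 14834 frames into that block.
The block's first minute is 1800 frames and the rest 1798 each; 14834 frames reaches minute 8, so 2 × 18 + 8 × 2 = 52 labels have been skipped so far.
Adding those back, label number 50798 + 52 = 50850 at 30 labels/s is 1695 s + 0 f = 0 h 28 min 15 s frame 0, i.e. 00:28:15;00.

00:28:15;00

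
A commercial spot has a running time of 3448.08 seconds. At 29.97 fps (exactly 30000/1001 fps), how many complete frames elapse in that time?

Frames = 3448.08 × 30000/1001 = 103442400/1001 ≈ 103339.0609.
Complete frames: 103339.

103339 frames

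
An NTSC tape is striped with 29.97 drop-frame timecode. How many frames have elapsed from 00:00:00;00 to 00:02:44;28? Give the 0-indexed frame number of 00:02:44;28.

As if non-drop at 30 labels/s: (0 × 3600 + 2 × 60 + 44) × 30 + 28 = 4948.
Minute boundaries passed: 2; those not divisible by 10: 2 − 0 = 2; dropped labels = 2 × 2 = 4.
Actual frame index = 4948 − 4 = 4944.

4944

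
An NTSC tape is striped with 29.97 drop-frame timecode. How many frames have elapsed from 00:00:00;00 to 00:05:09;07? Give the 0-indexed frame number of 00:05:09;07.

9267

Complete 10-minute blocks: 0, each 17982 frames → 0.
Remaining 5 whole minutes in the current block: 1800 + 4 × 1798 = 8992 frames.
Within the current minute: 9 × 30 + 7 − 2 = 275 (labels ;00/;01 skipped at this minute). Total = 0 + 8992 + 275 = 9267.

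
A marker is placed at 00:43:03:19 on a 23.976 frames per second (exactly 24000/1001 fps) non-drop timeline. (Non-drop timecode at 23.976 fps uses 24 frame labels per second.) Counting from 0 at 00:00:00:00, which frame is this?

Total seconds to the label: (0 × 3600 + 43 × 60 + 3) = 2583.
Frame index = 2583 × 24 + 19 = 62011.

62011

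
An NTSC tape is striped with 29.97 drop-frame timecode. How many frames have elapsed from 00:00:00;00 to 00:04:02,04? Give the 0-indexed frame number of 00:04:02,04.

7256

Complete 10-minute blocks: 0, each 17982 frames → 0.
Remaining 4 whole minutes in the current block: 1800 + 3 × 1798 = 7194 frames.
Within the current minute: 2 × 30 + 4 − 2 = 62 (labels ;00/;01 skipped at this minute). Total = 0 + 7194 + 62 = 7256.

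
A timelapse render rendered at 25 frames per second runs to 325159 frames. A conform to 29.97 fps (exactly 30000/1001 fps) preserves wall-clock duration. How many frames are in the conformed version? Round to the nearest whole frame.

Frames at target rate = 325159 × (30000/1001) / (25) = 390190800/1001 ≈ 389800.999.
Nearest whole frame: 389801.

389801 frames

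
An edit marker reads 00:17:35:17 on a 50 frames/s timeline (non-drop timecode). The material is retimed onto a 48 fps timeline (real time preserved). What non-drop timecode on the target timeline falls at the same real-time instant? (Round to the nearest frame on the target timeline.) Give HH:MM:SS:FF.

00:17:35:16

Source frame index: (0×3600 + 17×60 + 35) × 50 + 17 = 52767.
Real time: 52767 / (50) = 52767/50 s.
Target frame: (52767/50) × (48) = 1266408/25 ≈ 50656.320 → 50656.
At 48 labels/s: frame 50656 → 00:17:35:16.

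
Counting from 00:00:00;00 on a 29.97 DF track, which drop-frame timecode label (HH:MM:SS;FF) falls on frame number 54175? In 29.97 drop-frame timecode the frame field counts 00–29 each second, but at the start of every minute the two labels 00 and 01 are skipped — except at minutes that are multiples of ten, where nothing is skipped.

Ten DF minutes hold 17982 frames, so frame 54175 lies in block 3 (frames 53946–71927) with 229 frames into that block.
The block's first minute is 1800 frames and the rest 1798 each; 229 frames reaches minute 0, so 3 × 18 + 0 × 2 = 54 labels have been skipped so far.
Adding those back, label number 54175 + 54 = 54229 at 30 labels/s is 1807 s + 19 f = 0 h 30 min 7 s frame 19, i.e. 00:30:07;19.

00:30:07;19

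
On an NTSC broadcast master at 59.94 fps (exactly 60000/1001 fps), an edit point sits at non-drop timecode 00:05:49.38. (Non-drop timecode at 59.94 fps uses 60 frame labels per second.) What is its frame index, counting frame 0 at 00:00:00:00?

frame 20978

Total seconds to the label: (0 × 3600 + 5 × 60 + 49) = 349.
Frame index = 349 × 60 + 38 = 20978.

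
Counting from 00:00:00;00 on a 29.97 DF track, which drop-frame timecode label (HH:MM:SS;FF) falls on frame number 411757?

Ten DF minutes hold 17982 frames, so frame 411757 lies in block 22 (frames 395604–413585) with 16153 frames into that block.
The block's first minute is 1800 frames and the rest 1798 each; 16153 frames reaches minute 8, so 22 × 18 + 8 × 2 = 412 labels have been skipped so far.
Adding those back, label number 411757 + 412 = 412169 at 30 labels/s is 13738 s + 29 f = 3 h 48 min 58 s frame 29, i.e. 03:48:58;29.

03:48:58;29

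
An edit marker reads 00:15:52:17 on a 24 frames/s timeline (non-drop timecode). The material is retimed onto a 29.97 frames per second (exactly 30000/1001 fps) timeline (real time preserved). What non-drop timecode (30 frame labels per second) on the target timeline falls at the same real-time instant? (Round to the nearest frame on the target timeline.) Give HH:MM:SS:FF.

Source frame index: (0×3600 + 15×60 + 52) × 24 + 17 = 22865.
Real time: 22865 / (24) = 22865/24 s.
Target frame: (22865/24) × (30000/1001) = 28581250/1001 ≈ 28552.697 → 28553.
At 30 labels/s: frame 28553 → 00:15:51:23.

00:15:51:23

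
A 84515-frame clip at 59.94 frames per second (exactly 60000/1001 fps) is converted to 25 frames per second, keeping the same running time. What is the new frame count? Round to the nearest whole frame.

Frames at target rate = 84515 × (25) / (60000/1001) = 16919903/480 ≈ 35249.798.
Nearest whole frame: 35250.

35250 frames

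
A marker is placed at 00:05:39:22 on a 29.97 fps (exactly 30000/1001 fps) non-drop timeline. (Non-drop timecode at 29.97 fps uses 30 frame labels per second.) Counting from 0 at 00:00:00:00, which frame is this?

Total seconds to the label: (0 × 3600 + 5 × 60 + 39) = 339.
Frame index = 339 × 30 + 22 = 10192.

10192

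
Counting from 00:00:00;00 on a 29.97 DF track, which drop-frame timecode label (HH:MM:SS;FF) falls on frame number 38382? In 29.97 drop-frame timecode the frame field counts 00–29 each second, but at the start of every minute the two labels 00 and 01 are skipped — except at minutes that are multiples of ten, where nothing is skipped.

00:21:20;20

Each 10-minute DF block holds 10 × 60 × 30 − 9 × 2 = 17982 frames. 38382 ÷ 17982 → 2 full blocks, remainder 2418.
Within the partial block the first minute is 1800 frames and each further minute 1798, so 1 further minute boundary passed. Total skipped labels = 18 × 2 + 2 × 1 = 38.
Non-drop label index = 38382 + 38 = 38420; at 30 labels/s that is 00:21:20:20, i.e. DF 00:21:20;20.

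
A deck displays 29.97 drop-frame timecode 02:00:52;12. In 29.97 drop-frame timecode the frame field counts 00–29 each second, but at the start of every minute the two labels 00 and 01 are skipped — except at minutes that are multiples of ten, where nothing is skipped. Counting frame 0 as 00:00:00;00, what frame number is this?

As if non-drop at 30 labels/s: (2 × 3600 + 0 × 60 + 52) × 30 + 12 = 217572.
Minute boundaries passed: 120; those not divisible by 10: 120 − 12 = 108; dropped labels = 2 × 108 = 216.
Actual frame index = 217572 − 216 = 217356.

217356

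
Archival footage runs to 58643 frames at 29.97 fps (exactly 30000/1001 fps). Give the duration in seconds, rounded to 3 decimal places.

1956.721 seconds

Running time = 58643 × 1001/30000 = 58701643/30000 s ≈ 1956.721 s.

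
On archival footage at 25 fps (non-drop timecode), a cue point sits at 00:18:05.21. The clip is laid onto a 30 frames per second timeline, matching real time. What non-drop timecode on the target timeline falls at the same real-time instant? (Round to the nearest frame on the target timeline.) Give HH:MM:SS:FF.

00:18:05:25

Source frame index: (0×3600 + 18×60 + 5) × 25 + 21 = 27146.
Real time: 27146 / (25) = 27146/25 s.
Target frame: (27146/25) × (30) = 162876/5 ≈ 32575.200 → 32575.
At 30 labels/s: frame 32575 → 00:18:05:25.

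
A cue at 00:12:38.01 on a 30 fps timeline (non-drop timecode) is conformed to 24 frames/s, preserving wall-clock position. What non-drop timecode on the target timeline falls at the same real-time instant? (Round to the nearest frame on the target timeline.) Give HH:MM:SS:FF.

00:12:38:01

Source frame index: (0×3600 + 12×60 + 38) × 30 + 1 = 22741.
Real time: 22741 / (30) = 22741/30 s.
Target frame: (22741/30) × (24) = 90964/5 ≈ 18192.800 → 18193.
At 24 labels/s: frame 18193 → 00:12:38:01.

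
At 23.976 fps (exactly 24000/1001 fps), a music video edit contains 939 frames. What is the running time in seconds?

39.164125 seconds

Running time = 939 / (24000/1001) = 39.164125 s.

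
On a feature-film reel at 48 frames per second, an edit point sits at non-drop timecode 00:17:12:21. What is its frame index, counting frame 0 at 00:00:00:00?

frame 49557

Total seconds to the label: (0 × 3600 + 17 × 60 + 12) = 1032.
Frame index = 1032 × 48 + 21 = 49557.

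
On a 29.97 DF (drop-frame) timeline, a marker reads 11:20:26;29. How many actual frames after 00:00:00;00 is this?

Complete 10-minute blocks: 68, each 17982 frames → 1222776.
Remaining 0 whole minutes in the current block: 0 frames.
Within the current minute: 26 × 30 + 29 = 809. Total = 1222776 + 0 + 809 = 1223585.

1223585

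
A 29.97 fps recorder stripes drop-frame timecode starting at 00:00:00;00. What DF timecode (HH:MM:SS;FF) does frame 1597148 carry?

Each 10-minute DF block holds 10 × 60 × 30 − 9 × 2 = 17982 frames. 1597148 ÷ 17982 → 88 full blocks, remainder 14732.
Within the partial block the first minute is 1800 frames and each further minute 1798, so 8 further minute boundaries passed. Total skipped labels = 18 × 88 + 2 × 8 = 1600.
Non-drop label index = 1597148 + 1600 = 1598748; at 30 labels/s that is 14:48:11:18, i.e. DF 14:48:11;18.

14:48:11;18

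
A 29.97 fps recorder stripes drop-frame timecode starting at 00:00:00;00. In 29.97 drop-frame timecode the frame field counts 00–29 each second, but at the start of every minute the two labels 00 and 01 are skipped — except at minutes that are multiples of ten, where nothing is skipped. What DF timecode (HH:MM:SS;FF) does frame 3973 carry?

00:02:12;17

Ten DF minutes hold 17982 frames, so frame 3973 lies in block 0 (frames 0–17981) with 3973 frames into that block.
The block's first minute is 1800 frames and the rest 1798 each; 3973 frames reaches minute 2, so 0 × 18 + 2 × 2 = 4 labels have been skipped so far.
Adding those back, label number 3973 + 4 = 3977 at 30 labels/s is 132 s + 17 f = 0 h 2 min 12 s frame 17, i.e. 00:02:12;17.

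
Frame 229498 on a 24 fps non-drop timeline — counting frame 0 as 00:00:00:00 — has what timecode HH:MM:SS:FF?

02:39:22:10

229498 ÷ 24 = 9562 full seconds, remainder 10 frames.
9562 s = 2 h 39 min 22 s.
Timecode: 02:39:22:10.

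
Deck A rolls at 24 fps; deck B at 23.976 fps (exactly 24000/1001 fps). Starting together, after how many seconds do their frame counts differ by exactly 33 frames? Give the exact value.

The gap grows by |24000/1001 − 24| = 24/1001 frames per second.
Time for a 33-frame gap: 33 ÷ (24/1001) = 1376.375 s.

1376.375 seconds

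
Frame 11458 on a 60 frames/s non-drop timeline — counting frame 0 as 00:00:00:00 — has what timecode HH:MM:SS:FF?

11458 ÷ 60 = 190 full seconds, remainder 58 frames.
190 s = 0 h 3 min 10 s.
Timecode: 00:03:10:58.

00:03:10:58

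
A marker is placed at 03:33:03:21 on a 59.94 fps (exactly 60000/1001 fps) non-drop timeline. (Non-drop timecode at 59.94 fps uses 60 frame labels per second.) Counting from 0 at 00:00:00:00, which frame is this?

767001

Total seconds to the label: (3 × 3600 + 33 × 60 + 3) = 12783.
Frame index = 12783 × 60 + 21 = 767001.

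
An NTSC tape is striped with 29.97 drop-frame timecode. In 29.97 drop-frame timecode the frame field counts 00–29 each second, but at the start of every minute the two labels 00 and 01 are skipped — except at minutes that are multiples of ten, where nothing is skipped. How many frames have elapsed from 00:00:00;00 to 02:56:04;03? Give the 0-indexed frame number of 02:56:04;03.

316605

As if non-drop at 30 labels/s: (2 × 3600 + 56 × 60 + 4) × 30 + 3 = 316923.
Minute boundaries passed: 176; those not divisible by 10: 176 − 17 = 159; dropped labels = 2 × 159 = 318.
Actual frame index = 316923 − 318 = 316605.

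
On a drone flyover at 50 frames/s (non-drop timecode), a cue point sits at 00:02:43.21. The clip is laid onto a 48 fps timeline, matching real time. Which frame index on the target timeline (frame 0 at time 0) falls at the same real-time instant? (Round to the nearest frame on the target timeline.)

frame 7844

Source frame index: (0×3600 + 2×60 + 43) × 50 + 21 = 8171.
Real time: 8171 / (50) = 8171/50 s.
Target frame: (8171/50) × (48) = 196104/25 ≈ 7844.160 → 7844.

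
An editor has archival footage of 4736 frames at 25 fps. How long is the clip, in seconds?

189.44 seconds

Running time = 4736 / (25) = 189.44 s.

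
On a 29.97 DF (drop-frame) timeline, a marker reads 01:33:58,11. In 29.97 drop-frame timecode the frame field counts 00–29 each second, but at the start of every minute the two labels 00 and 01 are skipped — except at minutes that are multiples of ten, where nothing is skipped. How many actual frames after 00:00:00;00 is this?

As if non-drop at 30 labels/s: (1 × 3600 + 33 × 60 + 58) × 30 + 11 = 169151.
Minute boundaries passed: 93; those not divisible by 10: 93 − 9 = 84; dropped labels = 2 × 84 = 168.
Actual frame index = 169151 − 168 = 168983.

168983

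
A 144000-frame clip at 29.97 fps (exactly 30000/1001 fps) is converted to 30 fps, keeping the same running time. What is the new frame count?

144144 frames

Target frames = source frames × (target rate / source rate) = 144000 × (30)/(30000/1001) = 144000 × 1001/1000 = 144144.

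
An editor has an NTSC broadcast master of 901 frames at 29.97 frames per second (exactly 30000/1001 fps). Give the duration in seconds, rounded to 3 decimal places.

Running time = 901 × 1001/30000 = 901901/30000 s ≈ 30.063 s.

30.063 seconds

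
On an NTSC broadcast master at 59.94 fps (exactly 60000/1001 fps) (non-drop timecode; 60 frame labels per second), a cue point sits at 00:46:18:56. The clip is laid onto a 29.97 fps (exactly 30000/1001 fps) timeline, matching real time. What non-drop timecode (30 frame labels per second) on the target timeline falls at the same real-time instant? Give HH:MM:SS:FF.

Source frame index: (0×3600 + 46×60 + 18) × 60 + 56 = 166736.
Real time: 166736 / (60000/1001) = 10431421/3750 s.
Target frame: (10431421/3750) × (30000/1001) = 83368.
At 30 labels/s: frame 83368 → 00:46:18:28.

00:46:18:28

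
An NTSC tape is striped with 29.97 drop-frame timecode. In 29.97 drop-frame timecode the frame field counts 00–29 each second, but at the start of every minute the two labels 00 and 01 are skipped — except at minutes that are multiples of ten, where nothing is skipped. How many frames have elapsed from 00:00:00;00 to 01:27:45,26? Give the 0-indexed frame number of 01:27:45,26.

As if non-drop at 30 labels/s: (1 × 3600 + 27 × 60 + 45) × 30 + 26 = 157976.
Minute boundaries passed: 87; those not divisible by 10: 87 − 8 = 79; dropped labels = 2 × 79 = 158.
Actual frame index = 157976 − 158 = 157818.

157818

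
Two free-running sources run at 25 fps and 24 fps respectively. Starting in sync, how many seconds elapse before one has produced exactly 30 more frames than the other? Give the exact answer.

30 seconds

The gap grows by |24 − 25| = 1 frame per second.
Time for a 30-frame gap: 30 ÷ (1) = 30 s.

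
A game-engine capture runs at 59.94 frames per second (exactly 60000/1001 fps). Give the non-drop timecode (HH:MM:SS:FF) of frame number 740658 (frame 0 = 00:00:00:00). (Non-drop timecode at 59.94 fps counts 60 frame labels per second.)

03:25:44:18

740658 ÷ 60 = 12344 full seconds, remainder 18 frames.
12344 s = 3 h 25 min 44 s.
Timecode: 03:25:44:18.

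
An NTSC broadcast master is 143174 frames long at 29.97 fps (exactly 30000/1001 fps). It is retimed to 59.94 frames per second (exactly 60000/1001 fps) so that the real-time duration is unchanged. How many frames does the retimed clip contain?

286348 frames

Target frames = source frames × (target rate / source rate) = 143174 × (60000/1001)/(30000/1001) = 143174 × 2 = 286348.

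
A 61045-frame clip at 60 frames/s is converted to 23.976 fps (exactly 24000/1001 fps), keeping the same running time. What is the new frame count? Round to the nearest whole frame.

Frames at target rate = 61045 × (24000/1001) / (60) = 24418000/1001 ≈ 24393.606.
Nearest whole frame: 24394.

24394 frames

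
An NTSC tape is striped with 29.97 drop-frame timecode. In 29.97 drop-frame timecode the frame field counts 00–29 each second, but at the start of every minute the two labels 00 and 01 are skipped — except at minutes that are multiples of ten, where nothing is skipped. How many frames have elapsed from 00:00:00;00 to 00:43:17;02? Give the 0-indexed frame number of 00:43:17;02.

77834

Complete 10-minute blocks: 4, each 17982 frames → 71928.
Remaining 3 whole minutes in the current block: 1800 + 2 × 1798 = 5396 frames.
Within the current minute: 17 × 30 + 2 − 2 = 510 (labels ;00/;01 skipped at this minute). Total = 71928 + 5396 + 510 = 77834.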